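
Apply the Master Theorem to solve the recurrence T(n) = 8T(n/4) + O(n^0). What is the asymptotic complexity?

Master Theorem for T(n) = 8T(n/4) + O(n^0):

a = 8, b = 4, c = 0
log_b(a) = log_4(8) = 1.5000

Case 1: c = 0 < log_4(8) = 1.5000
T(n) = O(n^(log_4 8))

For T(n) = 8T(n/4) + O(n^0): log_4(8) = 1.5000. This is Case 1 of the Master Theorem (c < log_b(a), work dominated by leaves), giving O(n^(log_4 8)).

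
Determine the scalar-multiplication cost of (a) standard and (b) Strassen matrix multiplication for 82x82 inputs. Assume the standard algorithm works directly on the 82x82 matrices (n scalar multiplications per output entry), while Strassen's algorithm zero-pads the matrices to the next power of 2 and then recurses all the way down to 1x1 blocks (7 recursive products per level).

Matrix multiplication for 82x82 matrices:

Strassen's algorithm requires power-of-2 dimensions. Pad 82x82 to 128x128 (next power of 2).

Standard algorithm: 82^3 = 551368 multiplications
Strassen's algorithm: 7^(log2(128)) = 7^7 = 823543 multiplications
Difference: 551368 - 823543 = -272175 (Strassen uses MORE here due to padding overhead — for small or just-over-power-of-2 n, padding can outweigh the per-level savings)

Standard: 551368 multiplications (82^3). Strassen: 823543 multiplications (7^7, after padding to 128x128). Strassen reduces 8 recursive multiplications to 7 at each level.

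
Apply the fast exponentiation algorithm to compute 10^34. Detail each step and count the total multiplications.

Computing 10^34 by squaring (build up from 10^1; each line after the first costs one multiplication):

10^1 = 10
10^2 = (10^1)^2 = 10^2 = 100
10^4 = (10^2)^2 = 100^2 = 10000
10^8 = (10^4)^2 = 10000^2 = 100000000
10^16 = (10^8)^2 = 100000000^2 = 10000000000000000
10^17 = 10 * 10^16 = 10 * 10000000000000000 = 100000000000000000
10^34 = (10^17)^2 = 100000000000000000^2 = 10000000000000000000000000000000000

Result: 10000000000000000000000000000000000
Multiplications needed: 6 (6 lines after 10^1)

10^34 = 10000000000000000000000000000000000. Using exponentiation by squaring, this requires 6 multiplications. The key idea: if the exponent is even, square the half-power; if odd, multiply by the base once.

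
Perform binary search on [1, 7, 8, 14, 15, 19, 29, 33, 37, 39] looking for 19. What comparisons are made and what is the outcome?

Binary search for 19 in [1, 7, 8, 14, 15, 19, 29, 33, 37, 39]:

lo=0, hi=9, mid=4, arr[mid]=15 -> 15 < 19, search right half
lo=5, hi=9, mid=7, arr[mid]=33 -> 33 > 19, search left half
lo=5, hi=6, mid=5, arr[mid]=19 -> Found target at index 5!

Binary search finds 19 at index 5 after 3 comparisons. The search repeatedly halves the search space by comparing with the middle element.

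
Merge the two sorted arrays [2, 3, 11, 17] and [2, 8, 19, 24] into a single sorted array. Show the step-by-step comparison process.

Merging process:

Compare 2 vs 2: take 2 from left. Merged: [2]
Compare 3 vs 2: take 2 from right. Merged: [2, 2]
Compare 3 vs 8: take 3 from left. Merged: [2, 2, 3]
Compare 11 vs 8: take 8 from right. Merged: [2, 2, 3, 8]
Compare 11 vs 19: take 11 from left. Merged: [2, 2, 3, 8, 11]
Compare 17 vs 19: take 17 from left. Merged: [2, 2, 3, 8, 11, 17]
Append remaining from right: [19, 24]. Merged: [2, 2, 3, 8, 11, 17, 19, 24]

Final merged array: [2, 2, 3, 8, 11, 17, 19, 24]
Total comparisons: 6

The merged array is [2, 2, 3, 8, 11, 17, 19, 24], requiring 6 comparisons. The merge step runs in O(n) time where n is the total number of elements.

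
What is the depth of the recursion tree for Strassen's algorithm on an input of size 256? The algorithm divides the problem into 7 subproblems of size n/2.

For divide and conquer with division factor 2:

Problem sizes at each level:
Level 0: 256
Level 1: 128
Level 2: 64
Level 3: 32
Level 4: 16
Level 5: 8
Level 6: 4
Level 7: 2
Level 8: 1

The root is level 0 and the size-1 base case is level 8 (the tree spans levels 0 through 8, i.e. 9 levels counting the root), so the depth is the number of divisions: log_2(256) = 8

The recursion tree depth is log_2(256) = 8. At each level, the problem size is divided by 2, so it takes 8 divisions to reduce to a base case of size 1. The algorithm makes 7 recursive calls at each level.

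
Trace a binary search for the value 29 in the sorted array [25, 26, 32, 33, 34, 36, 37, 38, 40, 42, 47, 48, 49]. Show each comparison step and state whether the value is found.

Binary search for 29 in [25, 26, 32, 33, 34, 36, 37, 38, 40, 42, 47, 48, 49]:

lo=0, hi=12, mid=6, arr[mid]=37 -> 37 > 29, search left half
lo=0, hi=5, mid=2, arr[mid]=32 -> 32 > 29, search left half
lo=0, hi=1, mid=0, arr[mid]=25 -> 25 < 29, search right half
lo=1, hi=1, mid=1, arr[mid]=26 -> 26 < 29, search right half
lo=2 > hi=1, target 29 not found

Binary search determines that 29 is not in the array after 4 comparisons. The search space was exhausted without finding the target.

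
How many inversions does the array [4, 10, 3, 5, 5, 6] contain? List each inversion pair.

Finding inversions in [4, 10, 3, 5, 5, 6]:

(0, 2): arr[0]=4 > arr[2]=3
(1, 2): arr[1]=10 > arr[2]=3
(1, 3): arr[1]=10 > arr[3]=5
(1, 4): arr[1]=10 > arr[4]=5
(1, 5): arr[1]=10 > arr[5]=6

Total inversions: 5

The array has 5 inversion(s): (0,2), (1,2), (1,3), (1,4), (1,5). Each pair (i,j) satisfies i < j and arr[i] > arr[j].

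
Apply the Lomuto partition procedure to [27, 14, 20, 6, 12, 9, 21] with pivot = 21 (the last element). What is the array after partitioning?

Lomuto partition with pivot = 21:

Initial array: [27, 14, 20, 6, 12, 9, 21]

arr[0]=27 > 21: no swap
arr[1]=14 <= 21: swap with position 0, array becomes [14, 27, 20, 6, 12, 9, 21]
arr[2]=20 <= 21: swap with position 1, array becomes [14, 20, 27, 6, 12, 9, 21]
arr[3]=6 <= 21: swap with position 2, array becomes [14, 20, 6, 27, 12, 9, 21]
arr[4]=12 <= 21: swap with position 3, array becomes [14, 20, 6, 12, 27, 9, 21]
arr[5]=9 <= 21: swap with position 4, array becomes [14, 20, 6, 12, 9, 27, 21]

Place pivot at position 5: [14, 20, 6, 12, 9, 21, 27]
Pivot position: 5

After partitioning with pivot 21, the array becomes [14, 20, 6, 12, 9, 21, 27]. The pivot is placed at index 5. All elements to the left of the pivot are <= 21, and all elements to the right are > 21.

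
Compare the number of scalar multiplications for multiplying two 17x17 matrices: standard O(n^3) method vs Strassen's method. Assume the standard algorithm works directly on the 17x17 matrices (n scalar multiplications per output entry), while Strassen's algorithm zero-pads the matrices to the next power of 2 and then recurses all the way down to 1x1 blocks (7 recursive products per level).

Matrix multiplication for 17x17 matrices:

Strassen's algorithm requires power-of-2 dimensions. Pad 17x17 to 32x32 (next power of 2).

Standard algorithm: 17^3 = 4913 multiplications
Strassen's algorithm: 7^(log2(32)) = 7^5 = 16807 multiplications
Difference: 4913 - 16807 = -11894 (Strassen uses MORE here due to padding overhead — for small or just-over-power-of-2 n, padding can outweigh the per-level savings)

Standard: 4913 multiplications (17^3). Strassen: 16807 multiplications (7^5, after padding to 32x32). Strassen reduces 8 recursive multiplications to 7 at each level.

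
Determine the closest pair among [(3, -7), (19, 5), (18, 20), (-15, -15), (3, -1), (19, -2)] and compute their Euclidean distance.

Computing all pairwise distances among 6 points:

d((3, -7), (19, 5)) = 20.0
d((3, -7), (18, 20)) = 30.8869
d((3, -7), (-15, -15)) = 19.6977
d((3, -7), (3, -1)) = 6.0 <-- minimum
d((3, -7), (19, -2)) = 16.7631
d((19, 5), (18, 20)) = 15.0333
d((19, 5), (-15, -15)) = 39.4462
d((19, 5), (3, -1)) = 17.088
d((19, 5), (19, -2)) = 7.0
d((18, 20), (-15, -15)) = 48.1041
d((18, 20), (3, -1)) = 25.807
d((18, 20), (19, -2)) = 22.0227
d((-15, -15), (3, -1)) = 22.8035
d((-15, -15), (19, -2)) = 36.4005
d((3, -1), (19, -2)) = 16.0312

Closest pair: (3, -7) and (3, -1) with distance 6.0

The closest pair is (3, -7) and (3, -1) with Euclidean distance 6.0. For 6 points, brute-force pairwise comparison is shown above. For large n, the divide-and-conquer algorithm (sort by x, recurse on halves, check the dividing strip) achieves O(n log n).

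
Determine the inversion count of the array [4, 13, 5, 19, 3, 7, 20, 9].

Finding inversions in [4, 13, 5, 19, 3, 7, 20, 9]:

(0, 4): arr[0]=4 > arr[4]=3
(1, 2): arr[1]=13 > arr[2]=5
(1, 4): arr[1]=13 > arr[4]=3
(1, 5): arr[1]=13 > arr[5]=7
(1, 7): arr[1]=13 > arr[7]=9
(2, 4): arr[2]=5 > arr[4]=3
(3, 4): arr[3]=19 > arr[4]=3
(3, 5): arr[3]=19 > arr[5]=7
(3, 7): arr[3]=19 > arr[7]=9
(6, 7): arr[6]=20 > arr[7]=9

Total inversions: 10

The array has 10 inversion(s): (0,4), (1,2), (1,4), (1,5), (1,7), (2,4), (3,4), (3,5), (3,7), (6,7). Each pair (i,j) satisfies i < j and arr[i] > arr[j].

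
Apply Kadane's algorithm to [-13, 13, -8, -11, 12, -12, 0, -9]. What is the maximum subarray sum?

Using Kadane's algorithm on [-13, 13, -8, -11, 12, -12, 0, -9]:

Scanning through the array:
Position 1 (value 13): max_ending_here = 13, max_so_far = 13
Position 2 (value -8): max_ending_here = 5, max_so_far = 13
Position 3 (value -11): max_ending_here = -6, max_so_far = 13
Position 4 (value 12): max_ending_here = 12, max_so_far = 13
Position 5 (value -12): max_ending_here = 0, max_so_far = 13
Position 6 (value 0): max_ending_here = 0, max_so_far = 13
Position 7 (value -9): max_ending_here = -9, max_so_far = 13

Maximum subarray: [13]
Maximum sum: 13

The maximum subarray is [13] with sum 13. This subarray runs from index 1 to index 1.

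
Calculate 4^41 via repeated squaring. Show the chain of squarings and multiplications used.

Computing 4^41 by squaring (build up from 4^1; each line after the first costs one multiplication):

4^1 = 4
4^2 = (4^1)^2 = 4^2 = 16
4^4 = (4^2)^2 = 16^2 = 256
4^5 = 4 * 4^4 = 4 * 256 = 1024
4^10 = (4^5)^2 = 1024^2 = 1048576
4^20 = (4^10)^2 = 1048576^2 = 1099511627776
4^40 = (4^20)^2 = 1099511627776^2 = 1208925819614629174706176
4^41 = 4 * 4^40 = 4 * 1208925819614629174706176 = 4835703278458516698824704

Result: 4835703278458516698824704
Multiplications needed: 7 (7 lines after 4^1)

4^41 = 4835703278458516698824704. Using exponentiation by squaring, this requires 7 multiplications. The key idea: if the exponent is even, square the half-power; if odd, multiply by the base once.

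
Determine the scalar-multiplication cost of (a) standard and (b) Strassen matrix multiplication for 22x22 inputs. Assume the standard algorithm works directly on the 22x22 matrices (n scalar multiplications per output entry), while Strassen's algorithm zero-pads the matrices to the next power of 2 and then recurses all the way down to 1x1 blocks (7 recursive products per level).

Matrix multiplication for 22x22 matrices:

Strassen's algorithm requires power-of-2 dimensions. Pad 22x22 to 32x32 (next power of 2).

Standard algorithm: 22^3 = 10648 multiplications
Strassen's algorithm: 7^(log2(32)) = 7^5 = 16807 multiplications
Difference: 10648 - 16807 = -6159 (Strassen uses MORE here due to padding overhead — for small or just-over-power-of-2 n, padding can outweigh the per-level savings)

Standard: 10648 multiplications (22^3). Strassen: 16807 multiplications (7^5, after padding to 32x32). Strassen reduces 8 recursive multiplications to 7 at each level.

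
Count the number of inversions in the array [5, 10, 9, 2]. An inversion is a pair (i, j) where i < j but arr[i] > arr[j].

Finding inversions in [5, 10, 9, 2]:

(0, 3): arr[0]=5 > arr[3]=2
(1, 2): arr[1]=10 > arr[2]=9
(1, 3): arr[1]=10 > arr[3]=2
(2, 3): arr[2]=9 > arr[3]=2

Total inversions: 4

The array has 4 inversion(s): (0,3), (1,2), (1,3), (2,3). Each pair (i,j) satisfies i < j and arr[i] > arr[j].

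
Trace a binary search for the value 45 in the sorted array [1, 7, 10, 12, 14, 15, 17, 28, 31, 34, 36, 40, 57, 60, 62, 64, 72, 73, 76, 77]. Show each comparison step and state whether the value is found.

Binary search for 45 in [1, 7, 10, 12, 14, 15, 17, 28, 31, 34, 36, 40, 57, 60, 62, 64, 72, 73, 76, 77]:

lo=0, hi=19, mid=9, arr[mid]=34 -> 34 < 45, search right half
lo=10, hi=19, mid=14, arr[mid]=62 -> 62 > 45, search left half
lo=10, hi=13, mid=11, arr[mid]=40 -> 40 < 45, search right half
lo=12, hi=13, mid=12, arr[mid]=57 -> 57 > 45, search left half
lo=12 > hi=11, target 45 not found

Binary search determines that 45 is not in the array after 4 comparisons. The search space was exhausted without finding the target.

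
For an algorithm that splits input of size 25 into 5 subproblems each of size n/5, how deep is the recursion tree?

For divide and conquer with division factor 5:

Problem sizes at each level:
Level 0: 25
Level 1: 5
Level 2: 1

The root is level 0 and the size-1 base case is level 2 (the tree spans levels 0 through 2, i.e. 3 levels counting the root), so the depth is the number of divisions: log_5(25) = 2

The recursion tree depth is log_5(25) = 2. At each level, the problem size is divided by 5, so it takes 2 divisions to reduce to a base case of size 1. The algorithm makes 5 recursive calls at each level.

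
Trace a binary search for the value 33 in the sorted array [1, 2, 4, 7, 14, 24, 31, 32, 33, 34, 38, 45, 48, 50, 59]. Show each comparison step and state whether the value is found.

Binary search for 33 in [1, 2, 4, 7, 14, 24, 31, 32, 33, 34, 38, 45, 48, 50, 59]:

lo=0, hi=14, mid=7, arr[mid]=32 -> 32 < 33, search right half
lo=8, hi=14, mid=11, arr[mid]=45 -> 45 > 33, search left half
lo=8, hi=10, mid=9, arr[mid]=34 -> 34 > 33, search left half
lo=8, hi=8, mid=8, arr[mid]=33 -> Found target at index 8!

Binary search finds 33 at index 8 after 4 comparisons. The search repeatedly halves the search space by comparing with the middle element.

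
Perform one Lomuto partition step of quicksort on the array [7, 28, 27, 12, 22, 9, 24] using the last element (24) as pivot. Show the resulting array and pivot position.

Lomuto partition with pivot = 24:

Initial array: [7, 28, 27, 12, 22, 9, 24]

arr[0]=7 <= 24: swap with position 0, array becomes [7, 28, 27, 12, 22, 9, 24]
arr[1]=28 > 24: no swap
arr[2]=27 > 24: no swap
arr[3]=12 <= 24: swap with position 1, array becomes [7, 12, 27, 28, 22, 9, 24]
arr[4]=22 <= 24: swap with position 2, array becomes [7, 12, 22, 28, 27, 9, 24]
arr[5]=9 <= 24: swap with position 3, array becomes [7, 12, 22, 9, 27, 28, 24]

Place pivot at position 4: [7, 12, 22, 9, 24, 28, 27]
Pivot position: 4

After partitioning with pivot 24, the array becomes [7, 12, 22, 9, 24, 28, 27]. The pivot is placed at index 4. All elements to the left of the pivot are <= 24, and all elements to the right are > 24.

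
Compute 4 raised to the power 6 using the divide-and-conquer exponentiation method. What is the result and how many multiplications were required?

Computing 4^6 by squaring (build up from 4^1; each line after the first costs one multiplication):

4^1 = 4
4^2 = (4^1)^2 = 4^2 = 16
4^3 = 4 * 4^2 = 4 * 16 = 64
4^6 = (4^3)^2 = 64^2 = 4096

Result: 4096
Multiplications needed: 3 (3 lines after 4^1)

4^6 = 4096. Using exponentiation by squaring, this requires 3 multiplications. The key idea: if the exponent is even, square the half-power; if odd, multiply by the base once.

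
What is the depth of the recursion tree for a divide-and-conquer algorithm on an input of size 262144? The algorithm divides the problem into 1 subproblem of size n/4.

For divide and conquer with division factor 4:

Problem sizes at each level:
Level 0: 262144
Level 1: 65536
Level 2: 16384
Level 3: 4096
Level 4: 1024
Level 5: 256
Level 6: 64
Level 7: 16
Level 8: 4
Level 9: 1

The root is level 0 and the size-1 base case is level 9 (the tree spans levels 0 through 9, i.e. 10 levels counting the root), so the depth is the number of divisions: log_4(262144) = 9

The recursion tree depth is log_4(262144) = 9. At each level, the problem size is divided by 4, so it takes 9 divisions to reduce to a base case of size 1. The algorithm makes 1 recursive call at each level.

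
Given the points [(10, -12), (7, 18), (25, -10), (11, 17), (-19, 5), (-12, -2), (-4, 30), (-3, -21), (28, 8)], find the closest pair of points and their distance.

Computing all pairwise distances among 9 points:

d((10, -12), (7, 18)) = 30.1496
d((10, -12), (25, -10)) = 15.1327
d((10, -12), (11, 17)) = 29.0172
d((10, -12), (-19, 5)) = 33.6155
d((10, -12), (-12, -2)) = 24.1661
d((10, -12), (-4, 30)) = 44.2719
d((10, -12), (-3, -21)) = 15.8114
d((10, -12), (28, 8)) = 26.9072
d((7, 18), (25, -10)) = 33.2866
d((7, 18), (11, 17)) = 4.1231 <-- minimum
d((7, 18), (-19, 5)) = 29.0689
d((7, 18), (-12, -2)) = 27.5862
d((7, 18), (-4, 30)) = 16.2788
d((7, 18), (-3, -21)) = 40.2616
d((7, 18), (28, 8)) = 23.2594
d((25, -10), (11, 17)) = 30.4138
d((25, -10), (-19, 5)) = 46.4866
d((25, -10), (-12, -2)) = 37.855
d((25, -10), (-4, 30)) = 49.4065
d((25, -10), (-3, -21)) = 30.0832
d((25, -10), (28, 8)) = 18.2483
d((11, 17), (-19, 5)) = 32.311
d((11, 17), (-12, -2)) = 29.8329
d((11, 17), (-4, 30)) = 19.8494
d((11, 17), (-3, -21)) = 40.4969
d((11, 17), (28, 8)) = 19.2354
d((-19, 5), (-12, -2)) = 9.8995
d((-19, 5), (-4, 30)) = 29.1548
d((-19, 5), (-3, -21)) = 30.5287
d((-19, 5), (28, 8)) = 47.0956
d((-12, -2), (-4, 30)) = 32.9848
d((-12, -2), (-3, -21)) = 21.0238
d((-12, -2), (28, 8)) = 41.2311
d((-4, 30), (-3, -21)) = 51.0098
d((-4, 30), (28, 8)) = 38.833
d((-3, -21), (28, 8)) = 42.45

Closest pair: (7, 18) and (11, 17) with distance 4.1231

The closest pair is (7, 18) and (11, 17) with Euclidean distance 4.1231. For 9 points, brute-force pairwise comparison is shown above. For large n, the divide-and-conquer algorithm (sort by x, recurse on halves, check the dividing strip) achieves O(n log n).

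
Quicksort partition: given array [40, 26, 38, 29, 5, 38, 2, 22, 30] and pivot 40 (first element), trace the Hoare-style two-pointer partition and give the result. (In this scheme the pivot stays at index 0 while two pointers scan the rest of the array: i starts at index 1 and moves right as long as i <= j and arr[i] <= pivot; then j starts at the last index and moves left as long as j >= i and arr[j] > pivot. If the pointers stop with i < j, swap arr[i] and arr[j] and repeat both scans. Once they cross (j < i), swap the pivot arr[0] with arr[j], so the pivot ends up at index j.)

Hoare-style two-pointer partition with pivot = 40:

Initial array: [40, 26, 38, 29, 5, 38, 2, 22, 30]

Pointers start at i = 1, j = 8.
i ends at 9, j ends at 8: the pointers have crossed (j < i), so scanning stops.

Swap pivot arr[0] with arr[8] to place pivot at position 8: [30, 26, 38, 29, 5, 38, 2, 22, 40]
Pivot position: 8

After partitioning with pivot 40, the array becomes [30, 26, 38, 29, 5, 38, 2, 22, 40]. The pivot is placed at index 8. All elements to the left of the pivot are <= 40, and all elements to the right are > 40.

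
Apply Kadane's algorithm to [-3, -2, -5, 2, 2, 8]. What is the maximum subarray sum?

Using Kadane's algorithm on [-3, -2, -5, 2, 2, 8]:

Scanning through the array:
Position 1 (value -2): max_ending_here = -2, max_so_far = -2
Position 2 (value -5): max_ending_here = -5, max_so_far = -2
Position 3 (value 2): max_ending_here = 2, max_so_far = 2
Position 4 (value 2): max_ending_here = 4, max_so_far = 4
Position 5 (value 8): max_ending_here = 12, max_so_far = 12

Maximum subarray: [2, 2, 8]
Maximum sum: 12

The maximum subarray is [2, 2, 8] with sum 12. This subarray runs from index 3 to index 5.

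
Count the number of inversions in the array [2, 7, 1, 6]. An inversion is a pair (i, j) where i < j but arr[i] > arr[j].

Finding inversions in [2, 7, 1, 6]:

(0, 2): arr[0]=2 > arr[2]=1
(1, 2): arr[1]=7 > arr[2]=1
(1, 3): arr[1]=7 > arr[3]=6

Total inversions: 3

The array has 3 inversion(s): (0,2), (1,2), (1,3). Each pair (i,j) satisfies i < j and arr[i] > arr[j].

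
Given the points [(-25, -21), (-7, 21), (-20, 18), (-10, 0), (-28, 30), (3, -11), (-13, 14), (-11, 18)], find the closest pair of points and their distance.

Computing all pairwise distances among 8 points:

d((-25, -21), (-7, 21)) = 45.6946
d((-25, -21), (-20, 18)) = 39.3192
d((-25, -21), (-10, 0)) = 25.807
d((-25, -21), (-28, 30)) = 51.0882
d((-25, -21), (3, -11)) = 29.7321
d((-25, -21), (-13, 14)) = 37.0
d((-25, -21), (-11, 18)) = 41.4367
d((-7, 21), (-20, 18)) = 13.3417
d((-7, 21), (-10, 0)) = 21.2132
d((-7, 21), (-28, 30)) = 22.8473
d((-7, 21), (3, -11)) = 33.5261
d((-7, 21), (-13, 14)) = 9.2195
d((-7, 21), (-11, 18)) = 5.0
d((-20, 18), (-10, 0)) = 20.5913
d((-20, 18), (-28, 30)) = 14.4222
d((-20, 18), (3, -11)) = 37.0135
d((-20, 18), (-13, 14)) = 8.0623
d((-20, 18), (-11, 18)) = 9.0
d((-10, 0), (-28, 30)) = 34.9857
d((-10, 0), (3, -11)) = 17.0294
d((-10, 0), (-13, 14)) = 14.3178
d((-10, 0), (-11, 18)) = 18.0278
d((-28, 30), (3, -11)) = 51.4004
d((-28, 30), (-13, 14)) = 21.9317
d((-28, 30), (-11, 18)) = 20.8087
d((3, -11), (-13, 14)) = 29.6816
d((3, -11), (-11, 18)) = 32.2025
d((-13, 14), (-11, 18)) = 4.4721 <-- minimum

Closest pair: (-13, 14) and (-11, 18) with distance 4.4721

The closest pair is (-13, 14) and (-11, 18) with Euclidean distance 4.4721. For 8 points, brute-force pairwise comparison is shown above. For large n, the divide-and-conquer algorithm (sort by x, recurse on halves, check the dividing strip) achieves O(n log n).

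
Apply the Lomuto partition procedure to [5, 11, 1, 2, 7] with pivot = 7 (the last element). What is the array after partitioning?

Lomuto partition with pivot = 7:

Initial array: [5, 11, 1, 2, 7]

arr[0]=5 <= 7: swap with position 0, array becomes [5, 11, 1, 2, 7]
arr[1]=11 > 7: no swap
arr[2]=1 <= 7: swap with position 1, array becomes [5, 1, 11, 2, 7]
arr[3]=2 <= 7: swap with position 2, array becomes [5, 1, 2, 11, 7]

Place pivot at position 3: [5, 1, 2, 7, 11]
Pivot position: 3

After partitioning with pivot 7, the array becomes [5, 1, 2, 7, 11]. The pivot is placed at index 3. All elements to the left of the pivot are <= 7, and all elements to the right are > 7.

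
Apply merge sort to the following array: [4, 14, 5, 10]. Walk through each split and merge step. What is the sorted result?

Merge sort trace:

Split: [4, 14, 5, 10] -> [4, 14] and [5, 10]
  Split: [4, 14] -> [4] and [14]
  Merge: [4] + [14] -> [4, 14]
  Split: [5, 10] -> [5] and [10]
  Merge: [5] + [10] -> [5, 10]
Merge: [4, 14] + [5, 10] -> [4, 5, 10, 14]

Final sorted array: [4, 5, 10, 14]

The merge sort proceeds by recursively splitting the array and merging sorted halves.
After all merges, the sorted array is [4, 5, 10, 14].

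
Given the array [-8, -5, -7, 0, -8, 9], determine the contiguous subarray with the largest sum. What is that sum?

Using Kadane's algorithm on [-8, -5, -7, 0, -8, 9]:

Scanning through the array:
Position 1 (value -5): max_ending_here = -5, max_so_far = -5
Position 2 (value -7): max_ending_here = -7, max_so_far = -5
Position 3 (value 0): max_ending_here = 0, max_so_far = 0
Position 4 (value -8): max_ending_here = -8, max_so_far = 0
Position 5 (value 9): max_ending_here = 9, max_so_far = 9

Maximum subarray: [9]
Maximum sum: 9

The maximum subarray is [9] with sum 9. This subarray runs from index 5 to index 5.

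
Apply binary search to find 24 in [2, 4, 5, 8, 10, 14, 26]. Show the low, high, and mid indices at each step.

Binary search for 24 in [2, 4, 5, 8, 10, 14, 26]:

lo=0, hi=6, mid=3, arr[mid]=8 -> 8 < 24, search right half
lo=4, hi=6, mid=5, arr[mid]=14 -> 14 < 24, search right half
lo=6, hi=6, mid=6, arr[mid]=26 -> 26 > 24, search left half
lo=6 > hi=5, target 24 not found

Binary search determines that 24 is not in the array after 3 comparisons. The search space was exhausted without finding the target.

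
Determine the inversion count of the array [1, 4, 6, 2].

Finding inversions in [1, 4, 6, 2]:

(1, 3): arr[1]=4 > arr[3]=2
(2, 3): arr[2]=6 > arr[3]=2

Total inversions: 2

The array has 2 inversion(s): (1,3), (2,3). Each pair (i,j) satisfies i < j and arr[i] > arr[j].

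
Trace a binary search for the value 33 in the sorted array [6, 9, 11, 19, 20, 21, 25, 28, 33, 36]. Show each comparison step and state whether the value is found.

Binary search for 33 in [6, 9, 11, 19, 20, 21, 25, 28, 33, 36]:

lo=0, hi=9, mid=4, arr[mid]=20 -> 20 < 33, search right half
lo=5, hi=9, mid=7, arr[mid]=28 -> 28 < 33, search right half
lo=8, hi=9, mid=8, arr[mid]=33 -> Found target at index 8!

Binary search finds 33 at index 8 after 3 comparisons. The search repeatedly halves the search space by comparing with the middle element.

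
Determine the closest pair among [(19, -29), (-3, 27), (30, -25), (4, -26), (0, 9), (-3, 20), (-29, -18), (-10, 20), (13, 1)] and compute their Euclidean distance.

Computing all pairwise distances among 9 points:

d((19, -29), (-3, 27)) = 60.1664
d((19, -29), (30, -25)) = 11.7047
d((19, -29), (4, -26)) = 15.2971
d((19, -29), (0, 9)) = 42.4853
d((19, -29), (-3, 20)) = 53.7122
d((19, -29), (-29, -18)) = 49.2443
d((19, -29), (-10, 20)) = 56.9386
d((19, -29), (13, 1)) = 30.5941
d((-3, 27), (30, -25)) = 61.5873
d((-3, 27), (4, -26)) = 53.4603
d((-3, 27), (0, 9)) = 18.2483
d((-3, 27), (-3, 20)) = 7.0 <-- minimum
d((-3, 27), (-29, -18)) = 51.9711
d((-3, 27), (-10, 20)) = 9.8995
d((-3, 27), (13, 1)) = 30.5287
d((30, -25), (4, -26)) = 26.0192
d((30, -25), (0, 9)) = 45.3431
d((30, -25), (-3, 20)) = 55.8032
d((30, -25), (-29, -18)) = 59.4138
d((30, -25), (-10, 20)) = 60.208
d((30, -25), (13, 1)) = 31.0644
d((4, -26), (0, 9)) = 35.2278
d((4, -26), (-3, 20)) = 46.5296
d((4, -26), (-29, -18)) = 33.9559
d((4, -26), (-10, 20)) = 48.0833
d((4, -26), (13, 1)) = 28.4605
d((0, 9), (-3, 20)) = 11.4018
d((0, 9), (-29, -18)) = 39.6232
d((0, 9), (-10, 20)) = 14.8661
d((0, 9), (13, 1)) = 15.2643
d((-3, 20), (-29, -18)) = 46.0435
d((-3, 20), (-10, 20)) = 7.0 <-- minimum
d((-3, 20), (13, 1)) = 24.8395
d((-29, -18), (-10, 20)) = 42.4853
d((-29, -18), (13, 1)) = 46.0977
d((-10, 20), (13, 1)) = 29.8329

Minimum distance: 7.0 (tie among 2 pairs: (-3, 27) and (-3, 20); (-3, 20) and (-10, 20))

The minimum Euclidean distance is 7.0. There is a tie: 2 pairs achieve this minimum — (-3, 27) and (-3, 20); (-3, 20) and (-10, 20). Any of these is a valid closest pair. For 9 points, brute-force pairwise comparison is shown above. For large n, the divide-and-conquer algorithm (sort by x, recurse on halves, check the dividing strip) achieves O(n log n).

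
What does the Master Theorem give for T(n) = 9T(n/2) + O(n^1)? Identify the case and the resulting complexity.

Master Theorem for T(n) = 9T(n/2) + O(n^1):

a = 9, b = 2, c = 1
log_b(a) = log_2(9) = 3.1699

Case 1: c = 1 < log_2(9) = 3.1699
T(n) = O(n^(log_2 9))

For T(n) = 9T(n/2) + O(n^1): log_2(9) = 3.1699. This is Case 1 of the Master Theorem (c < log_b(a), work dominated by leaves), giving O(n^(log_2 9)).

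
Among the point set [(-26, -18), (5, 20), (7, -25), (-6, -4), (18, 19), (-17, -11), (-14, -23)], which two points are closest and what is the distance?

Computing all pairwise distances among 7 points:

d((-26, -18), (5, 20)) = 49.0408
d((-26, -18), (7, -25)) = 33.7343
d((-26, -18), (-6, -4)) = 24.4131
d((-26, -18), (18, 19)) = 57.4891
d((-26, -18), (-17, -11)) = 11.4018 <-- minimum
d((-26, -18), (-14, -23)) = 13.0
d((5, 20), (7, -25)) = 45.0444
d((5, 20), (-6, -4)) = 26.4008
d((5, 20), (18, 19)) = 13.0384
d((5, 20), (-17, -11)) = 38.0132
d((5, 20), (-14, -23)) = 47.0106
d((7, -25), (-6, -4)) = 24.6982
d((7, -25), (18, 19)) = 45.3542
d((7, -25), (-17, -11)) = 27.7849
d((7, -25), (-14, -23)) = 21.095
d((-6, -4), (18, 19)) = 33.2415
d((-6, -4), (-17, -11)) = 13.0384
d((-6, -4), (-14, -23)) = 20.6155
d((18, 19), (-17, -11)) = 46.0977
d((18, 19), (-14, -23)) = 52.8015
d((-17, -11), (-14, -23)) = 12.3693

Closest pair: (-26, -18) and (-17, -11) with distance 11.4018

The closest pair is (-26, -18) and (-17, -11) with Euclidean distance 11.4018. For 7 points, brute-force pairwise comparison is shown above. For large n, the divide-and-conquer algorithm (sort by x, recurse on halves, check the dividing strip) achieves O(n log n).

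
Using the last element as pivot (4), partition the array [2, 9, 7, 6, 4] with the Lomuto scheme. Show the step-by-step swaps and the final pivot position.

Lomuto partition with pivot = 4:

Initial array: [2, 9, 7, 6, 4]

arr[0]=2 <= 4: swap with position 0, array becomes [2, 9, 7, 6, 4]
arr[1]=9 > 4: no swap
arr[2]=7 > 4: no swap
arr[3]=6 > 4: no swap

Place pivot at position 1: [2, 4, 7, 6, 9]
Pivot position: 1

After partitioning with pivot 4, the array becomes [2, 4, 7, 6, 9]. The pivot is placed at index 1. All elements to the left of the pivot are <= 4, and all elements to the right are > 4.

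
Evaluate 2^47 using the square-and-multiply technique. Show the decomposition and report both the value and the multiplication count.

Computing 2^47 by squaring (build up from 2^1; each line after the first costs one multiplication):

2^1 = 2
2^2 = (2^1)^2 = 2^2 = 4
2^4 = (2^2)^2 = 4^2 = 16
2^5 = 2 * 2^4 = 2 * 16 = 32
2^10 = (2^5)^2 = 32^2 = 1024
2^11 = 2 * 2^10 = 2 * 1024 = 2048
2^22 = (2^11)^2 = 2048^2 = 4194304
2^23 = 2 * 2^22 = 2 * 4194304 = 8388608
2^46 = (2^23)^2 = 8388608^2 = 70368744177664
2^47 = 2 * 2^46 = 2 * 70368744177664 = 140737488355328

Result: 140737488355328
Multiplications needed: 9 (9 lines after 2^1)

2^47 = 140737488355328. Using exponentiation by squaring, this requires 9 multiplications. The key idea: if the exponent is even, square the half-power; if odd, multiply by the base once.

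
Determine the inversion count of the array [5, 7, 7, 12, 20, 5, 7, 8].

Finding inversions in [5, 7, 7, 12, 20, 5, 7, 8]:

(1, 5): arr[1]=7 > arr[5]=5
(2, 5): arr[2]=7 > arr[5]=5
(3, 5): arr[3]=12 > arr[5]=5
(3, 6): arr[3]=12 > arr[6]=7
(3, 7): arr[3]=12 > arr[7]=8
(4, 5): arr[4]=20 > arr[5]=5
(4, 6): arr[4]=20 > arr[6]=7
(4, 7): arr[4]=20 > arr[7]=8

Total inversions: 8

The array has 8 inversion(s): (1,5), (2,5), (3,5), (3,6), (3,7), (4,5), (4,6), (4,7). Each pair (i,j) satisfies i < j and arr[i] > arr[j].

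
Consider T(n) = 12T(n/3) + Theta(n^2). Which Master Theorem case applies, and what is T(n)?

Master Theorem for T(n) = 12T(n/3) + O(n^2):

a = 12, b = 3, c = 2
log_b(a) = log_3(12) = 2.2619

Case 1: c = 2 < log_3(12) = 2.2619
T(n) = O(n^(log_3 12))

For T(n) = 12T(n/3) + O(n^2): log_3(12) = 2.2619. This is Case 1 of the Master Theorem (c < log_b(a), work dominated by leaves), giving O(n^(log_3 12)).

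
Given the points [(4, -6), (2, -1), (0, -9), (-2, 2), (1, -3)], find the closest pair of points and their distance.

Computing all pairwise distances among 5 points:

d((4, -6), (2, -1)) = 5.3852
d((4, -6), (0, -9)) = 5.0
d((4, -6), (-2, 2)) = 10.0
d((4, -6), (1, -3)) = 4.2426
d((2, -1), (0, -9)) = 8.2462
d((2, -1), (-2, 2)) = 5.0
d((2, -1), (1, -3)) = 2.2361 <-- minimum
d((0, -9), (-2, 2)) = 11.1803
d((0, -9), (1, -3)) = 6.0828
d((-2, 2), (1, -3)) = 5.831

Closest pair: (2, -1) and (1, -3) with distance 2.2361

The closest pair is (2, -1) and (1, -3) with Euclidean distance 2.2361. For 5 points, brute-force pairwise comparison is shown above. For large n, the divide-and-conquer algorithm (sort by x, recurse on halves, check the dividing strip) achieves O(n log n).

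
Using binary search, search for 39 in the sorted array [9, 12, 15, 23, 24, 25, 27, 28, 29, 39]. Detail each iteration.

Binary search for 39 in [9, 12, 15, 23, 24, 25, 27, 28, 29, 39]:

lo=0, hi=9, mid=4, arr[mid]=24 -> 24 < 39, search right half
lo=5, hi=9, mid=7, arr[mid]=28 -> 28 < 39, search right half
lo=8, hi=9, mid=8, arr[mid]=29 -> 29 < 39, search right half
lo=9, hi=9, mid=9, arr[mid]=39 -> Found target at index 9!

Binary search finds 39 at index 9 after 4 comparisons. The search repeatedly halves the search space by comparing with the middle element.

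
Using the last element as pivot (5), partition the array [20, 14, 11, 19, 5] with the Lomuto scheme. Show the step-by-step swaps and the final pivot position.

Lomuto partition with pivot = 5:

Initial array: [20, 14, 11, 19, 5]

arr[0]=20 > 5: no swap
arr[1]=14 > 5: no swap
arr[2]=11 > 5: no swap
arr[3]=19 > 5: no swap

Place pivot at position 0: [5, 14, 11, 19, 20]
Pivot position: 0

After partitioning with pivot 5, the array becomes [5, 14, 11, 19, 20]. The pivot is placed at index 0. All elements to the left of the pivot are <= 5, and all elements to the right are > 5.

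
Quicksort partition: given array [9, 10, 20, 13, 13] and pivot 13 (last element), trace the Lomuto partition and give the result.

Lomuto partition with pivot = 13:

Initial array: [9, 10, 20, 13, 13]

arr[0]=9 <= 13: swap with position 0, array becomes [9, 10, 20, 13, 13]
arr[1]=10 <= 13: swap with position 1, array becomes [9, 10, 20, 13, 13]
arr[2]=20 > 13: no swap
arr[3]=13 <= 13: swap with position 2, array becomes [9, 10, 13, 20, 13]

Place pivot at position 3: [9, 10, 13, 13, 20]
Pivot position: 3

After partitioning with pivot 13, the array becomes [9, 10, 13, 13, 20]. The pivot is placed at index 3. All elements to the left of the pivot are <= 13, and all elements to the right are > 13.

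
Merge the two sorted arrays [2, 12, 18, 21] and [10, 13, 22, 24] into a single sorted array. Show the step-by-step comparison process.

Merging process:

Compare 2 vs 10: take 2 from left. Merged: [2]
Compare 12 vs 10: take 10 from right. Merged: [2, 10]
Compare 12 vs 13: take 12 from left. Merged: [2, 10, 12]
Compare 18 vs 13: take 13 from right. Merged: [2, 10, 12, 13]
Compare 18 vs 22: take 18 from left. Merged: [2, 10, 12, 13, 18]
Compare 21 vs 22: take 21 from left. Merged: [2, 10, 12, 13, 18, 21]
Append remaining from right: [22, 24]. Merged: [2, 10, 12, 13, 18, 21, 22, 24]

Final merged array: [2, 10, 12, 13, 18, 21, 22, 24]
Total comparisons: 6

The merged array is [2, 10, 12, 13, 18, 21, 22, 24], requiring 6 comparisons. The merge step runs in O(n) time where n is the total number of elements.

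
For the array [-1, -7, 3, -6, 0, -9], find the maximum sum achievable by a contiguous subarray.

Using Kadane's algorithm on [-1, -7, 3, -6, 0, -9]:

Scanning through the array:
Position 1 (value -7): max_ending_here = -7, max_so_far = -1
Position 2 (value 3): max_ending_here = 3, max_so_far = 3
Position 3 (value -6): max_ending_here = -3, max_so_far = 3
Position 4 (value 0): max_ending_here = 0, max_so_far = 3
Position 5 (value -9): max_ending_here = -9, max_so_far = 3

Maximum subarray: [3]
Maximum sum: 3

The maximum subarray is [3] with sum 3. This subarray runs from index 2 to index 2.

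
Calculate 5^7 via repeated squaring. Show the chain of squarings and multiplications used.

Computing 5^7 by squaring (build up from 5^1; each line after the first costs one multiplication):

5^1 = 5
5^2 = (5^1)^2 = 5^2 = 25
5^3 = 5 * 5^2 = 5 * 25 = 125
5^6 = (5^3)^2 = 125^2 = 15625
5^7 = 5 * 5^6 = 5 * 15625 = 78125

Result: 78125
Multiplications needed: 4 (4 lines after 5^1)

5^7 = 78125. Using exponentiation by squaring, this requires 4 multiplications. The key idea: if the exponent is even, square the half-power; if odd, multiply by the base once.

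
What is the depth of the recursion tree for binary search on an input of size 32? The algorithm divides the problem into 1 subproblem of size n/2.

For divide and conquer with division factor 2:

Problem sizes at each level:
Level 0: 32
Level 1: 16
Level 2: 8
Level 3: 4
Level 4: 2
Level 5: 1

The root is level 0 and the size-1 base case is level 5 (the tree spans levels 0 through 5, i.e. 6 levels counting the root), so the depth is the number of divisions: log_2(32) = 5

The recursion tree depth is log_2(32) = 5. At each level, the problem size is divided by 2, so it takes 5 divisions to reduce to a base case of size 1. The algorithm makes 1 recursive call at each level.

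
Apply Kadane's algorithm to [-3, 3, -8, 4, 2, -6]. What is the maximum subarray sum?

Using Kadane's algorithm on [-3, 3, -8, 4, 2, -6]:

Scanning through the array:
Position 1 (value 3): max_ending_here = 3, max_so_far = 3
Position 2 (value -8): max_ending_here = -5, max_so_far = 3
Position 3 (value 4): max_ending_here = 4, max_so_far = 4
Position 4 (value 2): max_ending_here = 6, max_so_far = 6
Position 5 (value -6): max_ending_here = 0, max_so_far = 6

Maximum subarray: [4, 2]
Maximum sum: 6

The maximum subarray is [4, 2] with sum 6. This subarray runs from index 3 to index 4.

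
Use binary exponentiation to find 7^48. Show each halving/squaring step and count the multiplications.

Computing 7^48 by squaring (build up from 7^1; each line after the first costs one multiplication):

7^1 = 7
7^2 = (7^1)^2 = 7^2 = 49
7^3 = 7 * 7^2 = 7 * 49 = 343
7^6 = (7^3)^2 = 343^2 = 117649
7^12 = (7^6)^2 = 117649^2 = 13841287201
7^24 = (7^12)^2 = 13841287201^2 = 191581231380566414401
7^48 = (7^24)^2 = 191581231380566414401^2 = 36703368217294125441230211032033660188801

Result: 36703368217294125441230211032033660188801
Multiplications needed: 6 (6 lines after 7^1)

7^48 = 36703368217294125441230211032033660188801. Using exponentiation by squaring, this requires 6 multiplications. The key idea: if the exponent is even, square the half-power; if odd, multiply by the base once.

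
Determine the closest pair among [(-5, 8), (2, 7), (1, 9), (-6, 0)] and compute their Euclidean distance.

Computing all pairwise distances among 4 points:

d((-5, 8), (2, 7)) = 7.0711
d((-5, 8), (1, 9)) = 6.0828
d((-5, 8), (-6, 0)) = 8.0623
d((2, 7), (1, 9)) = 2.2361 <-- minimum
d((2, 7), (-6, 0)) = 10.6301
d((1, 9), (-6, 0)) = 11.4018

Closest pair: (2, 7) and (1, 9) with distance 2.2361

The closest pair is (2, 7) and (1, 9) with Euclidean distance 2.2361. For 4 points, brute-force pairwise comparison is shown above. For large n, the divide-and-conquer algorithm (sort by x, recurse on halves, check the dividing strip) achieves O(n log n).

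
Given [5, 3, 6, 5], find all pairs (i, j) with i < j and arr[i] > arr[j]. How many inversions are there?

Finding inversions in [5, 3, 6, 5]:

(0, 1): arr[0]=5 > arr[1]=3
(2, 3): arr[2]=6 > arr[3]=5

Total inversions: 2

The array has 2 inversion(s): (0,1), (2,3). Each pair (i,j) satisfies i < j and arr[i] > arr[j].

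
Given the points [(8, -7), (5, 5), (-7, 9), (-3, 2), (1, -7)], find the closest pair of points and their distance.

Computing all pairwise distances among 5 points:

d((8, -7), (5, 5)) = 12.3693
d((8, -7), (-7, 9)) = 21.9317
d((8, -7), (-3, 2)) = 14.2127
d((8, -7), (1, -7)) = 7.0 <-- minimum
d((5, 5), (-7, 9)) = 12.6491
d((5, 5), (-3, 2)) = 8.544
d((5, 5), (1, -7)) = 12.6491
d((-7, 9), (-3, 2)) = 8.0623
d((-7, 9), (1, -7)) = 17.8885
d((-3, 2), (1, -7)) = 9.8489

Closest pair: (8, -7) and (1, -7) with distance 7.0

The closest pair is (8, -7) and (1, -7) with Euclidean distance 7.0. For 5 points, brute-force pairwise comparison is shown above. For large n, the divide-and-conquer algorithm (sort by x, recurse on halves, check the dividing strip) achieves O(n log n).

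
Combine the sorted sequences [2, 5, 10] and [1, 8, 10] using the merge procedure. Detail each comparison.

Merging process:

Compare 2 vs 1: take 1 from right. Merged: [1]
Compare 2 vs 8: take 2 from left. Merged: [1, 2]
Compare 5 vs 8: take 5 from left. Merged: [1, 2, 5]
Compare 10 vs 8: take 8 from right. Merged: [1, 2, 5, 8]
Compare 10 vs 10: take 10 from left. Merged: [1, 2, 5, 8, 10]
Append remaining from right: [10]. Merged: [1, 2, 5, 8, 10, 10]

Final merged array: [1, 2, 5, 8, 10, 10]
Total comparisons: 5

The merged array is [1, 2, 5, 8, 10, 10], requiring 5 comparisons. The merge step runs in O(n) time where n is the total number of elements.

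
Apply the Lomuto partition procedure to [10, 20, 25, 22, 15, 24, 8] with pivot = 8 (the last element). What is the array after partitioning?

Lomuto partition with pivot = 8:

Initial array: [10, 20, 25, 22, 15, 24, 8]

arr[0]=10 > 8: no swap
arr[1]=20 > 8: no swap
arr[2]=25 > 8: no swap
arr[3]=22 > 8: no swap
arr[4]=15 > 8: no swap
arr[5]=24 > 8: no swap

Place pivot at position 0: [8, 20, 25, 22, 15, 24, 10]
Pivot position: 0

After partitioning with pivot 8, the array becomes [8, 20, 25, 22, 15, 24, 10]. The pivot is placed at index 0. All elements to the left of the pivot are <= 8, and all elements to the right are > 8.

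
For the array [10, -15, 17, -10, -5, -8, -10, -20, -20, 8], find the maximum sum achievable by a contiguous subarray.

Using Kadane's algorithm on [10, -15, 17, -10, -5, -8, -10, -20, -20, 8]:

Scanning through the array:
Position 1 (value -15): max_ending_here = -5, max_so_far = 10
Position 2 (value 17): max_ending_here = 17, max_so_far = 17
Position 3 (value -10): max_ending_here = 7, max_so_far = 17
Position 4 (value -5): max_ending_here = 2, max_so_far = 17
Position 5 (value -8): max_ending_here = -6, max_so_far = 17
Position 6 (value -10): max_ending_here = -10, max_so_far = 17
Position 7 (value -20): max_ending_here = -20, max_so_far = 17
Position 8 (value -20): max_ending_here = -20, max_so_far = 17
Position 9 (value 8): max_ending_here = 8, max_so_far = 17

Maximum subarray: [17]
Maximum sum: 17

The maximum subarray is [17] with sum 17. This subarray runs from index 2 to index 2.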